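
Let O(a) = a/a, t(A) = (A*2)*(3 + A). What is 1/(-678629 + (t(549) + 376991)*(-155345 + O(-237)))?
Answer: -1/152717345557 ≈ -6.5480e-12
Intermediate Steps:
t(A) = 2*A*(3 + A) (t(A) = (2*A)*(3 + A) = 2*A*(3 + A))
O(a) = 1
1/(-678629 + (t(549) + 376991)*(-155345 + O(-237))) = 1/(-678629 + (2*549*(3 + 549) + 376991)*(-155345 + 1)) = 1/(-678629 + (2*549*552 + 376991)*(-155344)) = 1/(-678629 + (606096 + 376991)*(-155344)) = 1/(-678629 + 983087*(-155344)) = 1/(-678629 - 152716666928) = 1/(-152717345557) = -1/152717345557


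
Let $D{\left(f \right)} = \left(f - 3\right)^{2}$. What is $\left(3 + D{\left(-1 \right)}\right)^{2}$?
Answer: $361$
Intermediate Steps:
$D{\left(f \right)} = \left(-3 + f\right)^{2}$
$\left(3 + D{\left(-1 \right)}\right)^{2} = \left(3 + \left(-3 - 1\right)^{2}\right)^{2} = \left(3 + \left(-4\right)^{2}\right)^{2} = \left(3 + 16\right)^{2} = 19^{2} = 361$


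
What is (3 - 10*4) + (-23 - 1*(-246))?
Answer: 186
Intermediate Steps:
(3 - 10*4) + (-23 - 1*(-246)) = (3 - 40) + (-23 + 246) = -37 + 223 = 186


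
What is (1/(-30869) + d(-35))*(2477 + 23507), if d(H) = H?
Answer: -28073529344/30869 ≈ -9.0944e+5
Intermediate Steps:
(1/(-30869) + d(-35))*(2477 + 23507) = (1/(-30869) - 35)*(2477 + 23507) = (-1/30869 - 35)*25984 = -1080416/30869*25984 = -28073529344/30869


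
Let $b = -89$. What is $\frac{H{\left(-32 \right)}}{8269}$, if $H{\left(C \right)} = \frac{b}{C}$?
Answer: $\frac{89}{264608} \approx 0.00033635$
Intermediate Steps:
$H{\left(C \right)} = - \frac{89}{C}$
$\frac{H{\left(-32 \right)}}{8269} = \frac{\left(-89\right) \frac{1}{-32}}{8269} = \left(-89\right) \left(- \frac{1}{32}\right) \frac{1}{8269} = \frac{89}{32} \cdot \frac{1}{8269} = \frac{89}{264608}$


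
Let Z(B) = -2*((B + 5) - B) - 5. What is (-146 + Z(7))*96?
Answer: -15456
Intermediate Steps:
Z(B) = -15 (Z(B) = -2*((5 + B) - B) - 5 = -2*5 - 5 = -10 - 5 = -15)
(-146 + Z(7))*96 = (-146 - 15)*96 = -161*96 = -15456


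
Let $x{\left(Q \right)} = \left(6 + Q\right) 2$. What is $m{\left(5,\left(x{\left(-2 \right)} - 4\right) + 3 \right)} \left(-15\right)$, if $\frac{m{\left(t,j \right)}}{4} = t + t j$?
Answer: $-2400$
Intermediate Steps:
$x{\left(Q \right)} = 12 + 2 Q$
$m{\left(t,j \right)} = 4 t + 4 j t$ ($m{\left(t,j \right)} = 4 \left(t + t j\right) = 4 \left(t + j t\right) = 4 t + 4 j t$)
$m{\left(5,\left(x{\left(-2 \right)} - 4\right) + 3 \right)} \left(-15\right) = 4 \cdot 5 \left(1 + \left(\left(\left(12 + 2 \left(-2\right)\right) - 4\right) + 3\right)\right) \left(-15\right) = 4 \cdot 5 \left(1 + \left(\left(\left(12 - 4\right) - 4\right) + 3\right)\right) \left(-15\right) = 4 \cdot 5 \left(1 + \left(\left(8 - 4\right) + 3\right)\right) \left(-15\right) = 4 \cdot 5 \left(1 + \left(4 + 3\right)\right) \left(-15\right) = 4 \cdot 5 \left(1 + 7\right) \left(-15\right) = 4 \cdot 5 \cdot 8 \left(-15\right) = 160 \left(-15\right) = -2400$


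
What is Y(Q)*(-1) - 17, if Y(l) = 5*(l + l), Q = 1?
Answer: -27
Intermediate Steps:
Y(l) = 10*l (Y(l) = 5*(2*l) = 10*l)
Y(Q)*(-1) - 17 = (10*1)*(-1) - 17 = 10*(-1) - 17 = -10 - 17 = -27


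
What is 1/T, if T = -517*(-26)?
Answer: 1/13442 ≈ 7.4394e-5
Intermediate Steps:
T = 13442
1/T = 1/13442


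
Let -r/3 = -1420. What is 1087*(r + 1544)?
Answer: 6308948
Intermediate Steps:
r = 4260 (r = -3*(-1420) = 4260)
1087*(r + 1544) = 1087*(4260 + 1544) = 1087*5804 = 6308948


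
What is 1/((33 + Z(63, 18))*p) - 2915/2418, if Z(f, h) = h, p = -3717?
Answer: -184196741/152791002 ≈ -1.2055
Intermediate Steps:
1/((33 + Z(63, 18))*p) - 2915/2418 = 1/((33 + 18)*(-3717)) - 2915/2418 = -1/3717/51 - 2915*1/2418 = (1/51)*(-1/3717) - 2915/2418 = -1/189567 - 2915/2418 = -184196741/152791002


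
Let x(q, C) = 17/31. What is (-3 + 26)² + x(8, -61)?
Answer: 16416/31 ≈ 529.55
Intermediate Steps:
x(q, C) = 17/31 (x(q, C) = 17*(1/31) = 17/31)
(-3 + 26)² + x(8, -61) = (-3 + 26)² + 17/31 = 23² + 17/31 = 529 + 17/31 = 16416/31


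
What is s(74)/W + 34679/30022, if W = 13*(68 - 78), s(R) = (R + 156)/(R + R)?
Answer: 33015945/28881164 ≈ 1.1432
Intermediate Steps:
s(R) = (156 + R)/(2*R) (s(R) = (156 + R)/((2*R)) = (156 + R)*(1/(2*R)) = (156 + R)/(2*R))
W = -130 (W = 13*(-10) = -130)
s(74)/W + 34679/30022 = ((½)*(156 + 74)/74)/(-130) + 34679/30022 = ((½)*(1/74)*230)*(-1/130) + 34679*(1/30022) = (115/74)*(-1/130) + 34679/30022 = -23/1924 + 34679/30022 = 33015945/28881164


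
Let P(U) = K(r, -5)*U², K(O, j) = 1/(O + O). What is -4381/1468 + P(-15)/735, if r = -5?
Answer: -216871/71932 ≈ -3.0149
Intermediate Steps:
K(O, j) = 1/(2*O)
P(U) = -U²/10 (P(U) = ((½)/(-5))*U² = ((½)*(-⅕))*U² = -U²/10)
-4381/1468 + P(-15)/735 = -4381/1468 - ⅒*(-15)²/735 = -4381*1/1468 - ⅒*225*(1/735) = -4381/1468 - 45/2*1/735 = -4381/1468 - 3/98 = -216871/71932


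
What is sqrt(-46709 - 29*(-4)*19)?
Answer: 3*I*sqrt(4945) ≈ 210.96*I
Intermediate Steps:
sqrt(-46709 - 29*(-4)*19) = sqrt(-46709 + 116*19) = sqrt(-46709 + 2204) = sqrt(-44505) = 3*I*sqrt(4945)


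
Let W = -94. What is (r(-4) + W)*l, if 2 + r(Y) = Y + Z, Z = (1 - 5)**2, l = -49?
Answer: 4116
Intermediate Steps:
Z = 16 (Z = (-4)**2 = 16)
r(Y) = 14 + Y (r(Y) = -2 + (Y + 16) = -2 + (16 + Y) = 14 + Y)
(r(-4) + W)*l = ((14 - 4) - 94)*(-49) = (10 - 94)*(-49) = -84*(-49) = 4116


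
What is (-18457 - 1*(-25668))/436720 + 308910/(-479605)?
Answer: -3755678387/5984374160 ≈ -0.62758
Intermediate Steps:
(-18457 - 1*(-25668))/436720 + 308910/(-479605) = (-18457 + 25668)*(1/436720) + 308910*(-1/479605) = 7211*(1/436720) - 8826/13703 = 7211/436720 - 8826/13703 = -3755678387/5984374160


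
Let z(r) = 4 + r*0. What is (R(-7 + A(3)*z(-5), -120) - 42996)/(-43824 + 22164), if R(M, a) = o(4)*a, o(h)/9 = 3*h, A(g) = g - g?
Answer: 4663/1805 ≈ 2.5834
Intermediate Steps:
A(g) = 0
o(h) = 27*h (o(h) = 9*(3*h) = 27*h)
z(r) = 4 (z(r) = 4 + 0 = 4)
R(M, a) = 108*a (R(M, a) = (27*4)*a = 108*a)
(R(-7 + A(3)*z(-5), -120) - 42996)/(-43824 + 22164) = (108*(-120) - 42996)/(-43824 + 22164) = (-12960 - 42996)/(-21660) = -55956*(-1/21660) = 4663/1805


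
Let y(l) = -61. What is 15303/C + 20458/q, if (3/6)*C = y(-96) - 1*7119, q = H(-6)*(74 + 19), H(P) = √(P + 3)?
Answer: -15303/14360 - 20458*I*√3/279 ≈ -1.0657 - 127.0*I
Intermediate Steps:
H(P) = √(3 + P)
q = 93*I*√3 (q = √(3 - 6)*(74 + 19) = √(-3)*93 = (I*√3)*93 = 93*I*√3 ≈ 161.08*I)
C = -14360 (C = 2*(-61 - 1*7119) = 2*(-61 - 7119) = 2*(-7180) = -14360)
15303/C + 20458/q = 15303/(-14360) + 20458/((93*I*√3)) = 15303*(-1/14360) + 20458*(-I*√3/279) = -15303/14360 - 20458*I*√3/279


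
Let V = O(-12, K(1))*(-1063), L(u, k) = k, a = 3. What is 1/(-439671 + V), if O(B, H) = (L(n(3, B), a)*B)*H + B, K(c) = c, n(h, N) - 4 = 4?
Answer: -1/388647 ≈ -2.5730e-6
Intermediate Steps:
n(h, N) = 8 (n(h, N) = 4 + 4 = 8)
O(B, H) = B + 3*B*H (O(B, H) = (3*B)*H + B = 3*B*H + B = B + 3*B*H)
V = 51024 (V = -12*(1 + 3*1)*(-1063) = -12*(1 + 3)*(-1063) = -12*4*(-1063) = -48*(-1063) = 51024)
1/(-439671 + V) = 1/(-439671 + 51024) = 1/(-388647) = -1/388647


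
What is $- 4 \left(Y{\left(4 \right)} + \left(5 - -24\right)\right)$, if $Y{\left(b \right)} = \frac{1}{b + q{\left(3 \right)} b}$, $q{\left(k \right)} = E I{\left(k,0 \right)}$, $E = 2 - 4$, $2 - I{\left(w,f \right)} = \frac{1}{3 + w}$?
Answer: $- \frac{925}{8} \approx -115.63$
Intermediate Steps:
$I{\left(w,f \right)} = 2 - \frac{1}{3 + w}$
$E = -2$
$q{\left(k \right)} = - \frac{2 \left(5 + 2 k\right)}{3 + k}$ ($q{\left(k \right)} = - 2 \frac{5 + 2 k}{3 + k} = - \frac{2 \left(5 + 2 k\right)}{3 + k}$)
$Y{\left(b \right)} = - \frac{3}{8 b}$ ($Y{\left(b \right)} = \frac{1}{b + \frac{2 \left(-5 - 6\right)}{3 + 3} b} = \frac{1}{b + \frac{2 \left(-5 - 6\right)}{6} b} = \frac{1}{b + 2 \cdot \frac{1}{6} \left(-11\right) b} = \frac{1}{b - \frac{11 b}{3}} = \frac{1}{\left(- \frac{8}{3}\right) b} = - \frac{3}{8 b}$)
$- 4 \left(Y{\left(4 \right)} + \left(5 - -24\right)\right) = - 4 \left(- \frac{3}{8 \cdot 4} + \left(5 - -24\right)\right) = - 4 \left(\left(- \frac{3}{8}\right) \frac{1}{4} + \left(5 + 24\right)\right) = - 4 \left(- \frac{3}{32} + 29\right) = \left(-4\right) \frac{925}{32} = - \frac{925}{8}$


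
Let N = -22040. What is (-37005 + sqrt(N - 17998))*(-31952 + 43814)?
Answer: -438953310 + 11862*I*sqrt(40038) ≈ -4.3895e+8 + 2.3735e+6*I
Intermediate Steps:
(-37005 + sqrt(N - 17998))*(-31952 + 43814) = (-37005 + sqrt(-22040 - 17998))*(-31952 + 43814) = (-37005 + sqrt(-40038))*11862 = (-37005 + I*sqrt(40038))*11862 = -438953310 + 11862*I*sqrt(40038)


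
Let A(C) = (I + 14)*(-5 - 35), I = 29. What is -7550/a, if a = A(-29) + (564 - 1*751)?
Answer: 7550/1907 ≈ 3.9591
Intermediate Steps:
A(C) = -1720 (A(C) = (29 + 14)*(-5 - 35) = 43*(-40) = -1720)
a = -1907 (a = -1720 + (564 - 1*751) = -1720 + (564 - 751) = -1720 - 187 = -1907)
-7550/a = -7550/(-1907) = -7550*(-1/1907) = 7550/1907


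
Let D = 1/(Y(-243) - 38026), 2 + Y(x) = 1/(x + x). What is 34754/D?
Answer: -321154919593/243 ≈ -1.3216e+9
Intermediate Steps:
Y(x) = -2 + 1/(2*x) (Y(x) = -2 + 1/(x + x) = -2 + 1/(2*x))
D = -486/18481609 (D = 1/((-2 + (½)/(-243)) - 38026) = 1/((-2 + (½)*(-1/243)) - 38026) = 1/((-2 - 1/486) - 38026) = 1/(-973/486 - 38026) = 1/(-18481609/486) = -486/18481609 ≈ -2.6296e-5)
34754/D = 34754/(-486/18481609) = 34754*(-18481609/486) = -321154919593/243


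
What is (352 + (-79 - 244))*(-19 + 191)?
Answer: 4988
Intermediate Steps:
(352 + (-79 - 244))*(-19 + 191) = (352 - 323)*172 = 29*172 = 4988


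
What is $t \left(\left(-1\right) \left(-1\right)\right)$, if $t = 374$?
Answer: $374$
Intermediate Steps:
$t \left(\left(-1\right) \left(-1\right)\right) = 374 \left(\left(-1\right) \left(-1\right)\right) = 374 \cdot 1 = 374$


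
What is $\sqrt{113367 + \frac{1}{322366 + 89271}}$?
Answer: $\frac{2 \sqrt{4802368389140965}}{411637} \approx 336.7$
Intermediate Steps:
$\sqrt{113367 + \frac{1}{322366 + 89271}} = \sqrt{113367 + \frac{1}{411637}} = \sqrt{\frac{46666051780}{411637}} = \frac{2 \sqrt{4802368389140965}}{411637}$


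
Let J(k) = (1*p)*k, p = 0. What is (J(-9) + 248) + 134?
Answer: 382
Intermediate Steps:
J(k) = 0 (J(k) = (1*0)*k = 0*k = 0)
(J(-9) + 248) + 134 = (0 + 248) + 134 = 248 + 134 = 382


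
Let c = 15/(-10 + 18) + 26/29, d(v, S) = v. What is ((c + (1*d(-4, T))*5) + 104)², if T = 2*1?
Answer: 405257161/53824 ≈ 7529.3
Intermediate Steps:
T = 2
c = 643/232 (c = 15/8 + 26*(1/29) = 15*(⅛) + 26/29 = 15/8 + 26/29 = 643/232 ≈ 2.7716)
((c + (1*d(-4, T))*5) + 104)² = ((643/232 + (1*(-4))*5) + 104)² = ((643/232 - 4*5) + 104)² = ((643/232 - 20) + 104)² = (-3997/232 + 104)² = (20131/232)² = 405257161/53824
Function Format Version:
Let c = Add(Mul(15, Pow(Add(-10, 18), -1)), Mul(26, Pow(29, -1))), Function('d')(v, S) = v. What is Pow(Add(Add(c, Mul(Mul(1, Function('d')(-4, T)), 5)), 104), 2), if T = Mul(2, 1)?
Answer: Rational(405257161, 53824) ≈ 7529.3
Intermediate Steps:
T = 2
c = Rational(643, 232) (c = Add(Mul(15, Pow(8, -1)), Mul(26, Rational(1, 29))) = Add(Mul(15, Rational(1, 8)), Rational(26, 29)) = Add(Rational(15, 8), Rational(26, 29)) = Rational(643, 232) ≈ 2.7716)
Pow(Add(Add(c, Mul(Mul(1, Function('d')(-4, T)), 5)), 104), 2) = Pow(Add(Add(Rational(643, 232), Mul(Mul(1, -4), 5)), 104), 2) = Pow(Add(Add(Rational(643, 232), Mul(-4, 5)), 104), 2) = Pow(Add(Add(Rational(643, 232), -20), 104), 2) = Pow(Add(Rational(-3997, 232), 104), 2) = Pow(Rational(20131, 232), 2) = Rational(405257161, 53824)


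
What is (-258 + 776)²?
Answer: 268324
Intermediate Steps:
(-258 + 776)² = 518² = 268324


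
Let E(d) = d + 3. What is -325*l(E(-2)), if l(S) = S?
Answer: -325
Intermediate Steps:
E(d) = 3 + d
-325*l(E(-2)) = -325*(3 - 2) = -325*1 = -325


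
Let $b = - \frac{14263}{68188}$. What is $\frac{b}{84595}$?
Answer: $- \frac{14263}{5768363860} \approx -2.4726 \cdot 10^{-6}$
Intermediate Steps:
$b = - \frac{14263}{68188}$ ($b = \left(-14263\right) \frac{1}{68188} = - \frac{14263}{68188} \approx -0.20917$)
$\frac{b}{84595} = - \frac{14263}{68188 \cdot 84595} = \left(- \frac{14263}{68188}\right) \frac{1}{84595} = - \frac{14263}{5768363860}$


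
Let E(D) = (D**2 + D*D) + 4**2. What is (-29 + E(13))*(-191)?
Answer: -62075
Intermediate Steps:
E(D) = 16 + 2*D**2 (E(D) = (D**2 + D**2) + 16 = 2*D**2 + 16 = 16 + 2*D**2)
(-29 + E(13))*(-191) = (-29 + (16 + 2*13**2))*(-191) = (-29 + (16 + 2*169))*(-191) = (-29 + (16 + 338))*(-191) = (-29 + 354)*(-191) = 325*(-191) = -62075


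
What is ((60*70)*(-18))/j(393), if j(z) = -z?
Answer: 25200/131 ≈ 192.37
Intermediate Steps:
((60*70)*(-18))/j(393) = ((60*70)*(-18))/((-1*393)) = (4200*(-18))/(-393) = -75600*(-1/393) = 25200/131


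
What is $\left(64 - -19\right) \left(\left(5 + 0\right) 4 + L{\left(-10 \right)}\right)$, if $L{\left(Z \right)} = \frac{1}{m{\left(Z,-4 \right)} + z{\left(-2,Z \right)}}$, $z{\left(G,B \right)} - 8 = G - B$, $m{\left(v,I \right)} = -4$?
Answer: $\frac{20003}{12} \approx 1666.9$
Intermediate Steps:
$z{\left(G,B \right)} = 8 + G - B$ ($z{\left(G,B \right)} = 8 - \left(B - G\right) = 8 + G - B$)
$L{\left(Z \right)} = \frac{1}{2 - Z}$ ($L{\left(Z \right)} = \frac{1}{-4 - \left(-6 + Z\right)} = \frac{1}{2 - Z}$)
$\left(64 - -19\right) \left(\left(5 + 0\right) 4 + L{\left(-10 \right)}\right) = \left(64 - -19\right) \left(\left(5 + 0\right) 4 - \frac{1}{-2 - 10}\right) = \left(64 + 19\right) \left(5 \cdot 4 - \frac{1}{-12}\right) = 83 \left(20 - - \frac{1}{12}\right) = 83 \left(20 + \frac{1}{12}\right) = 83 \cdot \frac{241}{12} = \frac{20003}{12}$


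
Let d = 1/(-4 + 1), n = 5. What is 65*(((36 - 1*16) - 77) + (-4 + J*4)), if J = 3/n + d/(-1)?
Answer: -11167/3 ≈ -3722.3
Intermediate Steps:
d = -1/3 (d = 1/(-3) = -1/3 ≈ -0.33333)
J = 14/15 (J = 3/5 - 1/3/(-1) = 3*(1/5) - 1/3*(-1) = 3/5 + 1/3 = 14/15 ≈ 0.93333)
65*(((36 - 1*16) - 77) + (-4 + J*4)) = 65*(((36 - 1*16) - 77) + (-4 + (14/15)*4)) = 65*(((36 - 16) - 77) + (-4 + 56/15)) = 65*((20 - 77) - 4/15) = 65*(-57 - 4/15) = 65*(-859/15) = -11167/3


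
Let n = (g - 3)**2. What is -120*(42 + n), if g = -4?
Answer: -10920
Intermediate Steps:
n = 49 (n = (-4 - 3)**2 = (-7)**2 = 49)
-120*(42 + n) = -120*(42 + 49) = -120*91 = -10920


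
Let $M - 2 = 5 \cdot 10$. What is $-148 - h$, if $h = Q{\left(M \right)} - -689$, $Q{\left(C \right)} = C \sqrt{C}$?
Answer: $-837 - 104 \sqrt{13} \approx -1212.0$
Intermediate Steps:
$M = 52$ ($M = 2 + 5 \cdot 10 = 2 + 50 = 52$)
$Q{\left(C \right)} = C^{\frac{3}{2}}$
$h = 689 + 104 \sqrt{13}$ ($h = 52^{\frac{3}{2}} - -689 = 104 \sqrt{13} + 689 = 689 + 104 \sqrt{13} \approx 1064.0$)
$-148 - h = -148 - \left(689 + 104 \sqrt{13}\right) = -837 - 104 \sqrt{13}$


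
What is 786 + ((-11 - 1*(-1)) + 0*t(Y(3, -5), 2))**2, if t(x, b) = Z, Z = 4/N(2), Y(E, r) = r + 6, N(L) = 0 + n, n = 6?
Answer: 886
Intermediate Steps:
N(L) = 6 (N(L) = 0 + 6 = 6)
Y(E, r) = 6 + r
Z = 2/3 (Z = 4/6 = 4*(1/6) = 2/3 ≈ 0.66667)
t(x, b) = 2/3
786 + ((-11 - 1*(-1)) + 0*t(Y(3, -5), 2))**2 = 786 + ((-11 - 1*(-1)) + 0*(2/3))**2 = 786 + ((-11 + 1) + 0)**2 = 786 + (-10 + 0)**2 = 786 + (-10)**2 = 786 + 100 = 886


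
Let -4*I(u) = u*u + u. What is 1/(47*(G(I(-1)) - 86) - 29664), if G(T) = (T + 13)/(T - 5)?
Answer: -5/169141 ≈ -2.9561e-5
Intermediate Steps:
I(u) = -u/4 - u**2/4 (I(u) = -(u*u + u)/4 = -(u**2 + u)/4 = -(u + u**2)/4 = -u/4 - u**2/4)
G(T) = (13 + T)/(-5 + T)
1/(47*(G(I(-1)) - 86) - 29664) = 1/(47*((13 - 1/4*(-1)*(1 - 1))/(-5 - 1/4*(-1)*(1 - 1)) - 86) - 29664) = 1/(47*((13 - 1/4*(-1)*0)/(-5 - 1/4*(-1)*0) - 86) - 29664) = 1/(47*((13 + 0)/(-5 + 0) - 86) - 29664) = 1/(47*(13/(-5) - 86) - 29664) = 1/(47*(-1/5*13 - 86) - 29664) = 1/(47*(-13/5 - 86) - 29664) = 1/(47*(-443/5) - 29664) = 1/(-20821/5 - 29664) = 1/(-169141/5) = -5/169141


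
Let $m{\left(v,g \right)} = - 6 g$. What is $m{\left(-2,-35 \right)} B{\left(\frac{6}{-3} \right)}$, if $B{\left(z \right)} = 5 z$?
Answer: $-2100$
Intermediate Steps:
$m{\left(-2,-35 \right)} B{\left(\frac{6}{-3} \right)} = \left(-6\right) \left(-35\right) 5 \frac{6}{-3} = 210 \cdot 5 \cdot 6 \left(- \frac{1}{3}\right) = 210 \cdot 5 \left(-2\right) = 210 \left(-10\right) = -2100$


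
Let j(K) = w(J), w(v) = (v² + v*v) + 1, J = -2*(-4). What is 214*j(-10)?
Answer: 27606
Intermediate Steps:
J = 8
w(v) = 1 + 2*v² (w(v) = (v² + v²) + 1 = 2*v² + 1 = 1 + 2*v²)
j(K) = 129 (j(K) = 1 + 2*8² = 1 + 2*64 = 1 + 128 = 129)
214*j(-10) = 214*129 = 27606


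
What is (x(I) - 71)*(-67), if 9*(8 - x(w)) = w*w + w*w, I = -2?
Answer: 38525/9 ≈ 4280.6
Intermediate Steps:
x(w) = 8 - 2*w²/9 (x(w) = 8 - (w*w + w*w)/9 = 8 - (w² + w²)/9 = 8 - 2*w²/9)
(x(I) - 71)*(-67) = ((8 - 2/9*(-2)²) - 71)*(-67) = ((8 - 2/9*4) - 71)*(-67) = ((8 - 8/9) - 71)*(-67) = (64/9 - 71)*(-67) = -575/9*(-67) = 38525/9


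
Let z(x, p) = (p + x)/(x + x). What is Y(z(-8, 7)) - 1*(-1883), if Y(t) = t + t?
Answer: 15065/8 ≈ 1883.1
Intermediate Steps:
z(x, p) = (p + x)/(2*x) (z(x, p) = (p + x)/((2*x)) = (p + x)*(1/(2*x)) = (p + x)/(2*x))
Y(t) = 2*t
Y(z(-8, 7)) - 1*(-1883) = 2*((½)*(7 - 8)/(-8)) - 1*(-1883) = 2*((½)*(-⅛)*(-1)) + 1883 = 2*(1/16) + 1883 = ⅛ + 1883 = 15065/8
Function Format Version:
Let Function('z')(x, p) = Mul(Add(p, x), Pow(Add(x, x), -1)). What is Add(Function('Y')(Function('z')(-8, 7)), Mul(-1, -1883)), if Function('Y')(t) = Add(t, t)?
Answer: Rational(15065, 8) ≈ 1883.1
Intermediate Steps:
Function('z')(x, p) = Mul(Rational(1, 2), Pow(x, -1), Add(p, x)) (Function('z')(x, p) = Mul(Add(p, x), Pow(Mul(2, x), -1)) = Mul(Add(p, x), Mul(Rational(1, 2), Pow(x, -1))) = Mul(Rational(1, 2), Pow(x, -1), Add(p, x)))
Function('Y')(t) = Mul(2, t)
Add(Function('Y')(Function('z')(-8, 7)), Mul(-1, -1883)) = Add(Mul(2, Mul(Rational(1, 2), Pow(-8, -1), Add(7, -8))), Mul(-1, -1883)) = Add(Mul(2, Mul(Rational(1, 2), Rational(-1, 8), -1)), 1883) = Add(Mul(2, Rational(1, 16)), 1883) = Add(Rational(1, 8), 1883) = Rational(15065, 8)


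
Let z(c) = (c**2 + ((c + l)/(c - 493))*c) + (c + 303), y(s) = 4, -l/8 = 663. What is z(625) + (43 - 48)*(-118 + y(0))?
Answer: 48835861/132 ≈ 3.6997e+5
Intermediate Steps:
l = -5304 (l = -8*663 = -5304)
z(c) = 303 + c + c**2 + c*(-5304 + c)/(-493 + c) (z(c) = (c**2 + ((c - 5304)/(c - 493))*c) + (c + 303) = (c**2 + ((-5304 + c)/(-493 + c))*c) + (303 + c) = (c**2 + c*(-5304 + c)/(-493 + c)) + (303 + c) = 303 + c + c**2 + c*(-5304 + c)/(-493 + c))
z(625) + (43 - 48)*(-118 + y(0)) = (-149379 + 625**3 - 5494*625 - 491*625**2)/(-493 + 625) + (43 - 48)*(-118 + 4) = (-149379 + 244140625 - 3433750 - 491*390625)/132 - 5*(-114) = (-149379 + 244140625 - 3433750 - 191796875)/132 + 570 = (1/132)*48760621 + 570 = 48760621/132 + 570 = 48835861/132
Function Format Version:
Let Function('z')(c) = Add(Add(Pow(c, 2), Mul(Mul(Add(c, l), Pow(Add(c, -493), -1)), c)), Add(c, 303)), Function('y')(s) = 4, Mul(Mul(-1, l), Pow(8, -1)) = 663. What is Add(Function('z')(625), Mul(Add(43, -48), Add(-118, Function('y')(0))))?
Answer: Rational(48835861, 132) ≈ 3.6997e+5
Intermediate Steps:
l = -5304 (l = Mul(-8, 663) = -5304)
Function('z')(c) = Add(303, c, Pow(c, 2), Mul(c, Pow(Add(-493, c), -1), Add(-5304, c))) (Function('z')(c) = Add(Add(Pow(c, 2), Mul(Mul(Add(c, -5304), Pow(Add(c, -493), -1)), c)), Add(c, 303)) = Add(Add(Pow(c, 2), Mul(Mul(Add(-5304, c), Pow(Add(-493, c), -1)), c)), Add(303, c)) = Add(Add(Pow(c, 2), Mul(Mul(Pow(Add(-493, c), -1), Add(-5304, c)), c)), Add(303, c)) = Add(Add(Pow(c, 2), Mul(c, Pow(Add(-493, c), -1), Add(-5304, c))), Add(303, c)) = Add(303, c, Pow(c, 2), Mul(c, Pow(Add(-493, c), -1), Add(-5304, c))))
Add(Function('z')(625), Mul(Add(43, -48), Add(-118, Function('y')(0)))) = Add(Mul(Pow(Add(-493, 625), -1), Add(-149379, Pow(625, 3), Mul(-5494, 625), Mul(-491, Pow(625, 2)))), Mul(Add(43, -48), Add(-118, 4))) = Add(Mul(Pow(132, -1), Add(-149379, 244140625, -3433750, Mul(-491, 390625))), Mul(-5, -114)) = Add(Mul(Rational(1, 132), Add(-149379, 244140625, -3433750, -191796875)), 570) = Add(Mul(Rational(1, 132), 48760621), 570) = Add(Rational(48760621, 132), 570) = Rational(48835861, 132)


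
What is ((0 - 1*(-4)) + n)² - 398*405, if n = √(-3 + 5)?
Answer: -161172 + 8*√2 ≈ -1.6116e+5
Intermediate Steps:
n = √2 ≈ 1.4142
((0 - 1*(-4)) + n)² - 398*405 = ((0 - 1*(-4)) + √2)² - 398*405 = ((0 + 4) + √2)² - 161190 = (4 + √2)² - 161190 = -161190 + (4 + √2)²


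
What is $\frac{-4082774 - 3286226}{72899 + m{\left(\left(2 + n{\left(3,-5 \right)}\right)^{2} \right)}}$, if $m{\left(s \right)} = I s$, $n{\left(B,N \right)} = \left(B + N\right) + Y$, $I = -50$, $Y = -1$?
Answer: $- \frac{7369000}{72849} \approx -101.15$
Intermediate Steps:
$n{\left(B,N \right)} = -1 + B + N$ ($n{\left(B,N \right)} = \left(B + N\right) - 1 = -1 + B + N$)
$m{\left(s \right)} = - 50 s$
$\frac{-4082774 - 3286226}{72899 + m{\left(\left(2 + n{\left(3,-5 \right)}\right)^{2} \right)}} = \frac{-4082774 - 3286226}{72899 - 50 \left(2 - 3\right)^{2}} = - \frac{7369000}{72899 - 50 \left(2 - 3\right)^{2}} = - \frac{7369000}{72899 - 50 \left(-1\right)^{2}} = - \frac{7369000}{72899 - 50} = - \frac{7369000}{72849}$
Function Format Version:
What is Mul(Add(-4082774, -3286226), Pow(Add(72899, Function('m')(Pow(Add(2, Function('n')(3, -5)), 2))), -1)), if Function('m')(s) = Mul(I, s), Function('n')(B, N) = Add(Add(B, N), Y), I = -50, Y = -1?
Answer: Rational(-7369000, 72849) ≈ -101.15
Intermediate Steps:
Function('n')(B, N) = Add(-1, B, N) (Function('n')(B, N) = Add(Add(B, N), -1) = Add(-1, B, N))
Function('m')(s) = Mul(-50, s)
Mul(Add(-4082774, -3286226), Pow(Add(72899, Function('m')(Pow(Add(2, Function('n')(3, -5)), 2))), -1)) = Mul(Add(-4082774, -3286226), Pow(Add(72899, Mul(-50, Pow(Add(2, Add(-1, 3, -5)), 2))), -1)) = Mul(-7369000, Pow(Add(72899, Mul(-50, Pow(Add(2, -3), 2))), -1)) = Mul(-7369000, Pow(Add(72899, Mul(-50, Pow(-1, 2))), -1)) = Mul(-7369000, Pow(Add(72899, Mul(-50, 1)), -1)) = Mul(-7369000, Pow(Add(72899, -50), -1)) = Mul(-7369000, Pow(72849, -1)) = Mul(-7369000, Rational(1, 72849)) = Rational(-7369000, 72849)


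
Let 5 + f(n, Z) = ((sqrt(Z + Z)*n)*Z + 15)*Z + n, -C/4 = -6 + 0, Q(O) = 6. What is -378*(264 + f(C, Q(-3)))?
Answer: -140994 - 653184*sqrt(3) ≈ -1.2723e+6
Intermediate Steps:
C = 24 (C = -4*(-6 + 0) = -4*(-6) = 24)
f(n, Z) = -5 + n + Z*(15 + n*sqrt(2)*Z**(3/2)) (f(n, Z) = -5 + (((sqrt(Z + Z)*n)*Z + 15)*Z + n) = -5 + (((sqrt(2*Z)*n)*Z + 15)*Z + n) = -5 + ((((sqrt(2)*sqrt(Z))*n)*Z + 15)*Z + n) = -5 + (((n*sqrt(2)*sqrt(Z))*Z + 15)*Z + n) = -5 + ((n*sqrt(2)*Z**(3/2) + 15)*Z + n) = -5 + ((15 + n*sqrt(2)*Z**(3/2))*Z + n) = -5 + (Z*(15 + n*sqrt(2)*Z**(3/2)) + n) = -5 + (n + Z*(15 + n*sqrt(2)*Z**(3/2))) = -5 + n + Z*(15 + n*sqrt(2)*Z**(3/2)))
-378*(264 + f(C, Q(-3))) = -378*(264 + (-5 + 24 + 15*6 + 24*sqrt(2)*6**(5/2))) = -378*(264 + (-5 + 24 + 90 + 24*sqrt(2)*(36*sqrt(6)))) = -378*(264 + (-5 + 24 + 90 + 1728*sqrt(3))) = -378*(264 + (109 + 1728*sqrt(3))) = -378*(373 + 1728*sqrt(3)) = -140994 - 653184*sqrt(3)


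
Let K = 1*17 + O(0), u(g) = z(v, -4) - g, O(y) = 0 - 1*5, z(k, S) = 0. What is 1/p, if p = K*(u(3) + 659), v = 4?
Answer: 1/7872 ≈ 0.00012703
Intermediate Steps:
O(y) = -5 (O(y) = 0 - 5 = -5)
u(g) = -g (u(g) = 0 - g = -g)
K = 12 (K = 1*17 - 5 = 17 - 5 = 12)
p = 7872 (p = 12*(-1*3 + 659) = 12*(-3 + 659) = 12*656 = 7872)
1/p = 1/7872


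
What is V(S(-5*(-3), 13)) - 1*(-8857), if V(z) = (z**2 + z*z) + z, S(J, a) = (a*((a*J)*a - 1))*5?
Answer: 54258941767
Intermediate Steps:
S(J, a) = 5*a*(-1 + J*a**2) (S(J, a) = (a*((J*a)*a - 1))*5 = (a*(J*a**2 - 1))*5 = (a*(-1 + J*a**2))*5 = 5*a*(-1 + J*a**2))
V(z) = z + 2*z**2 (V(z) = (z**2 + z**2) + z = 2*z**2 + z = z + 2*z**2)
V(S(-5*(-3), 13)) - 1*(-8857) = (5*13*(-1 - 5*(-3)*13**2))*(1 + 2*(5*13*(-1 - 5*(-3)*13**2))) - 1*(-8857) = (5*13*(-1 + 15*169))*(1 + 2*(5*13*(-1 + 15*169))) + 8857 = (5*13*(-1 + 2535))*(1 + 2*(5*13*(-1 + 2535))) + 8857 = (5*13*2534)*(1 + 2*(5*13*2534)) + 8857 = 164710*(1 + 2*164710) + 8857 = 164710*(1 + 329420) + 8857 = 164710*329421 + 8857 = 54258932910 + 8857 = 54258941767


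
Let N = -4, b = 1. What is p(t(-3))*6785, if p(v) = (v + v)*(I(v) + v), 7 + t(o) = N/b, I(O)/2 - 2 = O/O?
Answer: 746350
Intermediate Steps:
I(O) = 6 (I(O) = 4 + 2*(O/O) = 4 + 2*1 = 4 + 2 = 6)
t(o) = -11 (t(o) = -7 - 4/1 = -7 - 4*1 = -7 - 4 = -11)
p(v) = 2*v*(6 + v) (p(v) = (v + v)*(6 + v) = (2*v)*(6 + v) = 2*v*(6 + v))
p(t(-3))*6785 = (2*(-11)*(6 - 11))*6785 = (2*(-11)*(-5))*6785 = 110*6785 = 746350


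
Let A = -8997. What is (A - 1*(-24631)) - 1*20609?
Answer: -4975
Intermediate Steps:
(A - 1*(-24631)) - 1*20609 = (-8997 - 1*(-24631)) - 1*20609 = (-8997 + 24631) - 20609 = 15634 - 20609 = -4975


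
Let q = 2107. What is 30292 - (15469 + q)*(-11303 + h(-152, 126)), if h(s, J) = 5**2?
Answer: 198252420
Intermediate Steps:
h(s, J) = 25
30292 - (15469 + q)*(-11303 + h(-152, 126)) = 30292 - (15469 + 2107)*(-11303 + 25) = 30292 - 17576*(-11278) = 30292 - 1*(-198222128) = 30292 + 198222128 = 198252420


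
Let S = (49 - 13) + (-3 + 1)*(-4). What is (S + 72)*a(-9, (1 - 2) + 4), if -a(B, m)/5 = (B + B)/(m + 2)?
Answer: 2088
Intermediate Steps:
a(B, m) = -10*B/(2 + m) (a(B, m) = -5*(B + B)/(m + 2) = -5*2*B/(2 + m) = -10*B/(2 + m))
S = 44 (S = 36 - 2*(-4) = 36 + 8 = 44)
(S + 72)*a(-9, (1 - 2) + 4) = (44 + 72)*(-10*(-9)/(2 + ((1 - 2) + 4))) = 116*(-10*(-9)/(2 + (-1 + 4))) = 116*(-10*(-9)/(2 + 3)) = 116*(-10*(-9)/5) = 116*(-10*(-9)*⅕) = 116*18 = 2088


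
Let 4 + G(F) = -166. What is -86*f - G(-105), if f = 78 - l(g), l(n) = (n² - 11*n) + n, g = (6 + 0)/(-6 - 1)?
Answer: -281146/49 ≈ -5737.7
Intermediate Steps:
G(F) = -170 (G(F) = -4 - 166 = -170)
g = -6/7 (g = 6/(-7) = 6*(-⅐) = -6/7 ≈ -0.85714)
l(n) = n² - 10*n
f = 3366/49 (f = 78 - (-6)*(-10 - 6/7)/7 = 78 - (-6)*(-76)/(7*7) = 78 - 1*456/49 = 78 - 456/49 = 3366/49 ≈ 68.694)
-86*f - G(-105) = -86*3366/49 - 1*(-170) = -289476/49 + 170 = -281146/49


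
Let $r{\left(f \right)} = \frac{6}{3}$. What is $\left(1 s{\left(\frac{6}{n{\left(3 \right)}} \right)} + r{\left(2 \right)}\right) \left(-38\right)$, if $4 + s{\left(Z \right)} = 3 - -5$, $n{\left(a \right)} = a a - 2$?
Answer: $-228$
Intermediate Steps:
$n{\left(a \right)} = -2 + a^{2}$ ($n{\left(a \right)} = a^{2} - 2 = -2 + a^{2}$)
$s{\left(Z \right)} = 4$ ($s{\left(Z \right)} = -4 + \left(3 - -5\right) = -4 + \left(3 + 5\right) = -4 + 8 = 4$)
$r{\left(f \right)} = 2$ ($r{\left(f \right)} = 6 \cdot \frac{1}{3} = 2$)
$\left(1 s{\left(\frac{6}{n{\left(3 \right)}} \right)} + r{\left(2 \right)}\right) \left(-38\right) = \left(1 \cdot 4 + 2\right) \left(-38\right) = \left(4 + 2\right) \left(-38\right) = 6 \left(-38\right) = -228$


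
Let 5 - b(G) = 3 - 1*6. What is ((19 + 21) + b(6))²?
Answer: 2304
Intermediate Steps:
b(G) = 8 (b(G) = 5 - (3 - 1*6) = 5 - (3 - 6) = 5 - 1*(-3) = 5 + 3 = 8)
((19 + 21) + b(6))² = ((19 + 21) + 8)² = (40 + 8)² = 48² = 2304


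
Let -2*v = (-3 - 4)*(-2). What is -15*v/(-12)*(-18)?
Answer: 315/2 ≈ 157.50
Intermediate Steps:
v = -7 (v = -(-3 - 4)*(-2)/2 = -(-7)*(-2)/2 = -½*14 = -7)
-15*v/(-12)*(-18) = -(-105)/(-12)*(-18) = -(-105)*(-1)/12*(-18) = -15*7/12*(-18) = -35/4*(-18) = 315/2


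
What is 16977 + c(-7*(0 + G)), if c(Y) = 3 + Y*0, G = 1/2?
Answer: 16980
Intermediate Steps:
G = 1/2 ≈ 0.50000
c(Y) = 3 (c(Y) = 3 + 0 = 3)
16977 + c(-7*(0 + G)) = 16977 + 3 = 16980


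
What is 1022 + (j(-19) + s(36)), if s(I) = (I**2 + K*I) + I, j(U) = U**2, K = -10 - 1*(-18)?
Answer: 3003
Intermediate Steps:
K = 8 (K = -10 + 18 = 8)
s(I) = I**2 + 9*I (s(I) = (I**2 + 8*I) + I = I**2 + 9*I)
1022 + (j(-19) + s(36)) = 1022 + ((-19)**2 + 36*(9 + 36)) = 1022 + (361 + 36*45) = 1022 + (361 + 1620) = 1022 + 1981 = 3003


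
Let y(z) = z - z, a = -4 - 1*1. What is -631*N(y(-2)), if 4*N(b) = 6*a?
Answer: 9465/2 ≈ 4732.5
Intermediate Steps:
a = -5 (a = -4 - 1 = -5)
y(z) = 0
N(b) = -15/2 (N(b) = (6*(-5))/4 = (¼)*(-30) = -15/2)
-631*N(y(-2)) = -631*(-15/2) = 9465/2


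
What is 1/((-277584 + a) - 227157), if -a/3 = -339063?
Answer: 1/512448 ≈ 1.9514e-6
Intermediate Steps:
a = 1017189 (a = -3*(-339063) = 1017189)
1/((-277584 + a) - 227157) = 1/((-277584 + 1017189) - 227157) = 1/(739605 - 227157) = 1/512448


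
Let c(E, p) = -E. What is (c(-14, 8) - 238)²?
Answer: 50176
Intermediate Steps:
(c(-14, 8) - 238)² = (-1*(-14) - 238)² = (14 - 238)² = (-224)² = 50176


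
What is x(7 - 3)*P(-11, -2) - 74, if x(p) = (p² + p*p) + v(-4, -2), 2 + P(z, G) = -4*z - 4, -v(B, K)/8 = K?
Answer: 1750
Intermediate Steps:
v(B, K) = -8*K
P(z, G) = -6 - 4*z (P(z, G) = -2 + (-4*z - 4) = -2 + (-4 - 4*z) = -6 - 4*z)
x(p) = 16 + 2*p² (x(p) = (p² + p*p) - 8*(-2) = (p² + p²) + 16 = 2*p² + 16 = 16 + 2*p²)
x(7 - 3)*P(-11, -2) - 74 = (16 + 2*(7 - 3)²)*(-6 - 4*(-11)) - 74 = (16 + 2*4²)*(-6 + 44) - 74 = (16 + 2*16)*38 - 74 = (16 + 32)*38 - 74 = 48*38 - 74 = 1824 - 74 = 1750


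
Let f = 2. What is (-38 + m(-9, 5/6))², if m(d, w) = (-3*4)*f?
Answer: 3844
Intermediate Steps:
m(d, w) = -24 (m(d, w) = -3*4*2 = -12*2 = -24)
(-38 + m(-9, 5/6))² = (-38 - 24)² = (-62)² = 3844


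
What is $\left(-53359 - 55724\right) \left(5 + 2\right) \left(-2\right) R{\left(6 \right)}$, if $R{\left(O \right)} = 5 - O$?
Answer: $-1527162$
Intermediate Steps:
$\left(-53359 - 55724\right) \left(5 + 2\right) \left(-2\right) R{\left(6 \right)} = \left(-53359 - 55724\right) \left(5 + 2\right) \left(-2\right) \left(5 - 6\right) = \left(-53359 - 55724\right) 7 \left(-2\right) \left(5 - 6\right) = - 109083 \left(\left(-14\right) \left(-1\right)\right) = \left(-109083\right) 14 = -1527162$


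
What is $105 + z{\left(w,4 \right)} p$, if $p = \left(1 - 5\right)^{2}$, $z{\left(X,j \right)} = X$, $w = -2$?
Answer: $73$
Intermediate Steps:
$p = 16$ ($p = \left(-4\right)^{2} = 16$)
$105 + z{\left(w,4 \right)} p = 105 - 32 = 73$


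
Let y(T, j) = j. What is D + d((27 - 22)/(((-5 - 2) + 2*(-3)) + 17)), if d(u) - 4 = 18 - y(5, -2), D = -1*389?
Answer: -365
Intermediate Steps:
D = -389
d(u) = 24 (d(u) = 4 + (18 - 1*(-2)) = 4 + (18 + 2) = 4 + 20 = 24)
D + d((27 - 22)/(((-5 - 2) + 2*(-3)) + 17)) = -389 + 24 = -365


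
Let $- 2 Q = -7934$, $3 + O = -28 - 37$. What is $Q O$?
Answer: $-269756$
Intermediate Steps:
$O = -68$ ($O = -3 - 65 = -68$)
$Q = 3967$ ($Q = \left(- \frac{1}{2}\right) \left(-7934\right) = 3967$)
$Q O = 3967 \left(-68\right) = -269756$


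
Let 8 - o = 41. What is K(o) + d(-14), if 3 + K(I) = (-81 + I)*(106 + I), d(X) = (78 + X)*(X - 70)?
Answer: -13701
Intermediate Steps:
o = -33 (o = 8 - 1*41 = 8 - 41 = -33)
d(X) = (-70 + X)*(78 + X) (d(X) = (78 + X)*(-70 + X) = (-70 + X)*(78 + X))
K(I) = -3 + (-81 + I)*(106 + I)
K(o) + d(-14) = (-8589 + (-33)**2 + 25*(-33)) + (-5460 + (-14)**2 + 8*(-14)) = (-8589 + 1089 - 825) + (-5460 + 196 - 112) = -8325 - 5376 = -13701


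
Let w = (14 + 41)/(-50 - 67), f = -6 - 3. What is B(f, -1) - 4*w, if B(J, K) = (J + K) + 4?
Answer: -482/117 ≈ -4.1197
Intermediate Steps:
f = -9
B(J, K) = 4 + J + K
w = -55/117 (w = 55/(-117) = 55*(-1/117) = -55/117 ≈ -0.47009)
B(f, -1) - 4*w = (4 - 9 - 1) - 4*(-55/117) = -6 + 220/117 = -482/117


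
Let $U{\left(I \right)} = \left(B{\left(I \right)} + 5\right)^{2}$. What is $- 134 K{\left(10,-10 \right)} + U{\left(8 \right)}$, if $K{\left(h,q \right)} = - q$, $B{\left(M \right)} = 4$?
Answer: $-1259$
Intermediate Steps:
$U{\left(I \right)} = 81$ ($U{\left(I \right)} = \left(4 + 5\right)^{2} = 9^{2} = 81$)
$- 134 K{\left(10,-10 \right)} + U{\left(8 \right)} = - 134 \left(\left(-1\right) \left(-10\right)\right) + 81 = \left(-134\right) 10 + 81 = -1340 + 81 = -1259$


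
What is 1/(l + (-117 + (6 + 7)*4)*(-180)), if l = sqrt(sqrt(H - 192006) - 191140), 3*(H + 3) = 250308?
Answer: 1/(11700 + sqrt(-191140 + I*sqrt(108573))) ≈ 8.5348e-5 - 3.1891e-6*I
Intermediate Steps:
H = 83433 (H = -3 + (1/3)*250308 = -3 + 83436 = 83433)
l = sqrt(-191140 + I*sqrt(108573)) (l = sqrt(sqrt(83433 - 192006) - 191140) = sqrt(sqrt(-108573) - 191140) = sqrt(I*sqrt(108573) - 191140) = sqrt(-191140 + I*sqrt(108573)) ≈ 0.377 + 437.2*I)
1/(l + (-117 + (6 + 7)*4)*(-180)) = 1/(sqrt(-191140 + I*sqrt(108573)) + (-117 + (6 + 7)*4)*(-180)) = 1/(sqrt(-191140 + I*sqrt(108573)) + (-117 + 13*4)*(-180)) = 1/(sqrt(-191140 + I*sqrt(108573)) + (-117 + 52)*(-180)) = 1/(sqrt(-191140 + I*sqrt(108573)) - 65*(-180)) = 1/(sqrt(-191140 + I*sqrt(108573)) + 11700) = 1/(11700 + sqrt(-191140 + I*sqrt(108573)))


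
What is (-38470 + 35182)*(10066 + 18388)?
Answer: -93556752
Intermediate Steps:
(-38470 + 35182)*(10066 + 18388) = -3288*28454 = -93556752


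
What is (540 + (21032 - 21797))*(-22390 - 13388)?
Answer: 8050050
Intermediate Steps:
(540 + (21032 - 21797))*(-22390 - 13388) = (540 - 765)*(-35778) = -225*(-35778) = 8050050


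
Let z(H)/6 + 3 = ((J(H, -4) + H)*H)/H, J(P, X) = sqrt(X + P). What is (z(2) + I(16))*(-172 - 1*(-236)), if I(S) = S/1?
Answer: 640 + 384*I*sqrt(2) ≈ 640.0 + 543.06*I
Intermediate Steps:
I(S) = S (I(S) = S*1 = S)
J(P, X) = sqrt(P + X)
z(H) = -18 + 6*H + 6*sqrt(-4 + H) (z(H) = -18 + 6*(((sqrt(H - 4) + H)*H)/H) = -18 + 6*(((sqrt(-4 + H) + H)*H)/H) = -18 + 6*(((H + sqrt(-4 + H))*H)/H) = -18 + 6*((H*(H + sqrt(-4 + H)))/H) = -18 + 6*(H + sqrt(-4 + H)) = -18 + (6*H + 6*sqrt(-4 + H)) = -18 + 6*H + 6*sqrt(-4 + H))
(z(2) + I(16))*(-172 - 1*(-236)) = ((-18 + 6*2 + 6*sqrt(-4 + 2)) + 16)*(-172 - 1*(-236)) = ((-18 + 12 + 6*sqrt(-2)) + 16)*(-172 + 236) = ((-18 + 12 + 6*(I*sqrt(2))) + 16)*64 = ((-18 + 12 + 6*I*sqrt(2)) + 16)*64 = ((-6 + 6*I*sqrt(2)) + 16)*64 = (10 + 6*I*sqrt(2))*64 = 640 + 384*I*sqrt(2)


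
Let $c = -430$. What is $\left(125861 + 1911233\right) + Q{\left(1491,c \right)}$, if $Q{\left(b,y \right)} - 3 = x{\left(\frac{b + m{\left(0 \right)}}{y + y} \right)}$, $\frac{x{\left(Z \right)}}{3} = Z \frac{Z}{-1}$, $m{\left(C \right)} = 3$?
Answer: $\frac{376657561273}{184900} \approx 2.0371 \cdot 10^{6}$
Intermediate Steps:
$x{\left(Z \right)} = - 3 Z^{2}$ ($x{\left(Z \right)} = 3 Z \frac{Z}{-1} = 3 Z Z \left(-1\right) = 3 Z \left(- Z\right) = 3 \left(- Z^{2}\right) = - 3 Z^{2}$)
$Q{\left(b,y \right)} = 3 - \frac{3 \left(3 + b\right)^{2}}{4 y^{2}}$ ($Q{\left(b,y \right)} = 3 - 3 \left(\frac{b + 3}{y + y}\right)^{2} = 3 - 3 \left(\frac{3 + b}{2 y}\right)^{2} = 3 - 3 \frac{\left(3 + b\right)^{2}}{4 y^{2}} = 3 - \frac{3 \left(3 + b\right)^{2}}{4 y^{2}}$)
$\left(125861 + 1911233\right) + Q{\left(1491,c \right)} = \left(125861 + 1911233\right) + \left(3 - \frac{3 \left(3 + 1491\right)^{2}}{4 \cdot 184900}\right) = 2037094 + \left(3 - \frac{3 \cdot 1494^{2}}{739600}\right) = 2037094 + \left(3 - \frac{3}{739600} \cdot 2232036\right) = 2037094 + \left(3 - \frac{1674027}{184900}\right) = 2037094 - \frac{1119327}{184900} = \frac{376657561273}{184900}$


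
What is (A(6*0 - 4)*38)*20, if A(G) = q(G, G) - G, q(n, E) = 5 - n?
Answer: 9880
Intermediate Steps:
A(G) = 5 - 2*G (A(G) = (5 - G) - G = 5 - 2*G)
(A(6*0 - 4)*38)*20 = ((5 - 2*(6*0 - 4))*38)*20 = ((5 - 2*(0 - 4))*38)*20 = ((5 - 2*(-4))*38)*20 = ((5 + 8)*38)*20 = (13*38)*20 = 494*20 = 9880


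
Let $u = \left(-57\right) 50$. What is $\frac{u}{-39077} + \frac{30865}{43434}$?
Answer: $\frac{1329898505}{1697270418} \approx 0.78355$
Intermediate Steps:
$u = -2850$
$\frac{u}{-39077} + \frac{30865}{43434} = - \frac{2850}{-39077} + \frac{30865}{43434} = \left(-2850\right) \left(- \frac{1}{39077}\right) + 30865 \cdot \frac{1}{43434} = \frac{2850}{39077} + \frac{30865}{43434} = \frac{1329898505}{1697270418}$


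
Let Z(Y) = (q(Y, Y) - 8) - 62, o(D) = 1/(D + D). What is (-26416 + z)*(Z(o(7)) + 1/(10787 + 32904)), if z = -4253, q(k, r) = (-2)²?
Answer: 88437281745/43691 ≈ 2.0242e+6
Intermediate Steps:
q(k, r) = 4
o(D) = 1/(2*D)
Z(Y) = -66 (Z(Y) = (4 - 8) - 62 = -4 - 62 = -66)
(-26416 + z)*(Z(o(7)) + 1/(10787 + 32904)) = (-26416 - 4253)*(-66 + 1/(10787 + 32904)) = -30669*(-66 + 1/43691) = -30669*(-2883605/43691) = 88437281745/43691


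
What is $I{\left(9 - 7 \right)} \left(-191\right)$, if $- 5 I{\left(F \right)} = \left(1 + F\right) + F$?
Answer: $191$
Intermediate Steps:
$I{\left(F \right)} = - \frac{1}{5} - \frac{2 F}{5}$ ($I{\left(F \right)} = - \frac{\left(1 + F\right) + F}{5} = - \frac{1 + 2 F}{5} = - \frac{1}{5} - \frac{2 F}{5}$)
$I{\left(9 - 7 \right)} \left(-191\right) = \left(- \frac{1}{5} - \frac{2 \left(9 - 7\right)}{5}\right) \left(-191\right) = \left(- \frac{1}{5} - \frac{4}{5}\right) \left(-191\right) = \left(-1\right) \left(-191\right) = 191$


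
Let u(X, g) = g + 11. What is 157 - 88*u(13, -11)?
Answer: 157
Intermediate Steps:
u(X, g) = 11 + g
157 - 88*u(13, -11) = 157 - 88*(11 - 11) = 157 - 88*0 = 157 + 0 = 157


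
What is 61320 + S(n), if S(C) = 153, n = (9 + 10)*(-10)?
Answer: 61473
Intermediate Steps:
n = -190 (n = 19*(-10) = -190)
61320 + S(n) = 61320 + 153 = 61473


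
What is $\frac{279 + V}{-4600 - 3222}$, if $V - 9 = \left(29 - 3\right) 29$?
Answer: $- \frac{521}{3911} \approx -0.13321$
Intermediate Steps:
$V = 763$ ($V = 9 + \left(29 - 3\right) 29 = 9 + 26 \cdot 29 = 9 + 754 = 763$)
$\frac{279 + V}{-4600 - 3222} = \frac{279 + 763}{-4600 - 3222} = \frac{1042}{-7822} = 1042 \left(- \frac{1}{7822}\right) = - \frac{521}{3911}$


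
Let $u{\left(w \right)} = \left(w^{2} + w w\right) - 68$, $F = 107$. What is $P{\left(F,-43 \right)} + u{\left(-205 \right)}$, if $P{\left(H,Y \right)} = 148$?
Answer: $84130$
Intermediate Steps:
$u{\left(w \right)} = -68 + 2 w^{2}$ ($u{\left(w \right)} = \left(w^{2} + w^{2}\right) - 68 = 2 w^{2} - 68 = -68 + 2 w^{2}$)
$P{\left(F,-43 \right)} + u{\left(-205 \right)} = 148 - \left(68 - 2 \left(-205\right)^{2}\right) = 148 + \left(-68 + 2 \cdot 42025\right) = 148 + \left(-68 + 84050\right) = 148 + 83982 = 84130$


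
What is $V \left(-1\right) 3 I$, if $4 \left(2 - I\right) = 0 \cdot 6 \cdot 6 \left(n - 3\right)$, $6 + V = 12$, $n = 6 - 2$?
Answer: $-36$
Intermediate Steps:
$n = 4$
$V = 6$ ($V = -6 + 12 = 6$)
$I = 2$ ($I = 2 - \frac{0 \cdot 6 \cdot 6 \left(4 - 3\right)}{4} = 2 - \frac{0 \cdot 6 \cdot 1}{4} = 2 - \frac{0 \cdot 6}{4} = 2 - 0 = 2 + 0 = 2$)
$V \left(-1\right) 3 I = 6 \left(-1\right) 3 \cdot 2 = \left(-6\right) 3 \cdot 2 = \left(-18\right) 2 = -36$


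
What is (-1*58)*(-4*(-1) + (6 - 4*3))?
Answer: 116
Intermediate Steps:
(-1*58)*(-4*(-1) + (6 - 4*3)) = -58*(4 + (6 - 12)) = -58*(4 - 6) = -58*(-2) = 116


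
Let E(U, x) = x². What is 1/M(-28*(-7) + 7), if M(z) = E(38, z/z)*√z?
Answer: √203/203 ≈ 0.070186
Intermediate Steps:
M(z) = √z (M(z) = (z/z)²*√z = 1²*√z = 1*√z = √z)
1/M(-28*(-7) + 7) = 1/(√(-28*(-7) + 7)) = 1/(√(196 + 7)) = 1/(√203) = √203/203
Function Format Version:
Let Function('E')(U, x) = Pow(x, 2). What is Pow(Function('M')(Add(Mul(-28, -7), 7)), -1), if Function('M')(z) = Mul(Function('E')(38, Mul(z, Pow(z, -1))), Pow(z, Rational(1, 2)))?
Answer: Mul(Rational(1, 203), Pow(203, Rational(1, 2))) ≈ 0.070186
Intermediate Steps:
Function('M')(z) = Pow(z, Rational(1, 2)) (Function('M')(z) = Mul(Pow(Mul(z, Pow(z, -1)), 2), Pow(z, Rational(1, 2))) = Mul(Pow(1, 2), Pow(z, Rational(1, 2))) = Mul(1, Pow(z, Rational(1, 2))) = Pow(z, Rational(1, 2)))
Pow(Function('M')(Add(Mul(-28, -7), 7)), -1) = Pow(Pow(Add(Mul(-28, -7), 7), Rational(1, 2)), -1) = Pow(Pow(Add(196, 7), Rational(1, 2)), -1) = Pow(Pow(203, Rational(1, 2)), -1) = Mul(Rational(1, 203), Pow(203, Rational(1, 2)))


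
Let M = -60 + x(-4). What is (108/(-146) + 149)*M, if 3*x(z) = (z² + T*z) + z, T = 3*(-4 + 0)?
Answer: -432920/73 ≈ -5930.4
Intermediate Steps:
T = -12 (T = 3*(-4) = -12)
x(z) = -11*z/3 + z²/3 (x(z) = ((z² - 12*z) + z)/3 = (z² - 11*z)/3 = -11*z/3 + z²/3)
M = -40 (M = -60 + (⅓)*(-4)*(-11 - 4) = -60 + (⅓)*(-4)*(-15) = -60 + 20 = -40)
(108/(-146) + 149)*M = (108/(-146) + 149)*(-40) = (108*(-1/146) + 149)*(-40) = (-54/73 + 149)*(-40) = (10823/73)*(-40) = -432920/73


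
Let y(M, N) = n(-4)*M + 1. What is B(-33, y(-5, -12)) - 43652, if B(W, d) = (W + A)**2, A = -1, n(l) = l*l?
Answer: -42496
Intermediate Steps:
n(l) = l**2
y(M, N) = 1 + 16*M (y(M, N) = (-4)**2*M + 1 = 16*M + 1 = 1 + 16*M)
B(W, d) = (-1 + W)**2 (B(W, d) = (W - 1)**2 = (-1 + W)**2)
B(-33, y(-5, -12)) - 43652 = (-1 - 33)**2 - 43652 = (-34)**2 - 43652 = 1156 - 43652 = -42496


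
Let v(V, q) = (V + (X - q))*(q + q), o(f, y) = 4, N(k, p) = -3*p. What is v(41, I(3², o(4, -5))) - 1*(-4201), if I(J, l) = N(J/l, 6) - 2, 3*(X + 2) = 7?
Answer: 5243/3 ≈ 1747.7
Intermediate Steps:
X = ⅓ (X = -2 + (⅓)*7 = -2 + 7/3 = ⅓ ≈ 0.33333)
I(J, l) = -20 (I(J, l) = -3*6 - 2 = -18 - 2 = -20)
v(V, q) = 2*q*(⅓ + V - q) (v(V, q) = (V + (⅓ - q))*(q + q) = (⅓ + V - q)*(2*q) = 2*q*(⅓ + V - q))
v(41, I(3², o(4, -5))) - 1*(-4201) = (⅔)*(-20)*(1 - 3*(-20) + 3*41) - 1*(-4201) = (⅔)*(-20)*(1 + 60 + 123) + 4201 = (⅔)*(-20)*184 + 4201 = -7360/3 + 4201 = 5243/3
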